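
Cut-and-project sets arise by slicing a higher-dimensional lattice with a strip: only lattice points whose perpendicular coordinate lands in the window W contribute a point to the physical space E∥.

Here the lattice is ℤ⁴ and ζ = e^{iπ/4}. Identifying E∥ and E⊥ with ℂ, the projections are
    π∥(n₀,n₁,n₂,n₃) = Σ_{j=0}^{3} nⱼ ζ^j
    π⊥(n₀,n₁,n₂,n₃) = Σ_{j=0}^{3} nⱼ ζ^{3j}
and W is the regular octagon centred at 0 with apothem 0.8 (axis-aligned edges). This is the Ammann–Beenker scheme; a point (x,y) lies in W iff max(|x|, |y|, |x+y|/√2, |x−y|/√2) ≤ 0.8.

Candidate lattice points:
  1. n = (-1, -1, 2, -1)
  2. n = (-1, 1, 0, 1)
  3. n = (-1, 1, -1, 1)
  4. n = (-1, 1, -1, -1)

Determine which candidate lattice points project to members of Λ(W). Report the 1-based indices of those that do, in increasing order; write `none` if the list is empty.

Internal map: ζ^{3j} for j=0..3 gives (1,0), (−√2/2,√2/2), (0,−1), (√2/2,√2/2).
#1 (-1, -1, 2, -1): internal (-1.0000, -3.4142); octagon support 3.4142 vs apothem 0.8 → ∉ W
#2 (-1, 1, 0, 1): internal (-1.0000, 1.4142); octagon support 1.7071 vs apothem 0.8 → ∉ W
#3 (-1, 1, -1, 1): internal (-1.0000, 2.4142); octagon support 2.4142 vs apothem 0.8 → ∉ W
#4 (-1, 1, -1, -1): internal (-2.4142, 1.0000); octagon support 2.4142 vs apothem 0.8 → ∉ W

none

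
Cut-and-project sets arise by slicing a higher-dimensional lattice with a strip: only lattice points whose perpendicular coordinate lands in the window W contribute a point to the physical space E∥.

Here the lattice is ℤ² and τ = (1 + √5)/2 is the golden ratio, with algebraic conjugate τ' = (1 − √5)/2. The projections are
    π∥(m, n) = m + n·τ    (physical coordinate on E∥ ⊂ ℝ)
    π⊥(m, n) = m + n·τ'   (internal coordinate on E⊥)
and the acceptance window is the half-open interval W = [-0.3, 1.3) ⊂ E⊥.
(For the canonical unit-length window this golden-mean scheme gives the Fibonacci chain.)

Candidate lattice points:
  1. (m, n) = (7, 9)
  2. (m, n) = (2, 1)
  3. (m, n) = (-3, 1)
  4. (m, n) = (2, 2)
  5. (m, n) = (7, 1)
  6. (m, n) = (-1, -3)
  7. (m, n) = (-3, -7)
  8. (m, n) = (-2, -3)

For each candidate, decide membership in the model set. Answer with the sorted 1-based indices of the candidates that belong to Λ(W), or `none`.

4, 6, 8

τ' = (1−√5)/2 ≈ -0.61803.
#1 (7,9): internal coord 7 + (9)·τ' = +1.43769; +1.43769 ∉ [-0.3, 1.3) → out
#2 (2,1): internal coord 2 + (1)·τ' = +1.38197; +1.38197 ∉ [-0.3, 1.3) → out
#3 (-3,1): internal coord -3 + (1)·τ' = -3.61803; -3.61803 ∉ [-0.3, 1.3) → out
#4 (2,2): internal coord 2 + (2)·τ' = +0.76393; +0.76393 ∈ [-0.3, 1.3) → IN Λ
#5 (7,1): internal coord 7 + (1)·τ' = +6.38197; +6.38197 ∉ [-0.3, 1.3) → out
#6 (-1,-3): internal coord -1 + (-3)·τ' = +0.85410; +0.85410 ∈ [-0.3, 1.3) → IN Λ
#7 (-3,-7): internal coord -3 + (-7)·τ' = +1.32624; +1.32624 ∉ [-0.3, 1.3) → out
#8 (-2,-3): internal coord -2 + (-3)·τ' = -0.14590; -0.14590 ∈ [-0.3, 1.3) → IN Λ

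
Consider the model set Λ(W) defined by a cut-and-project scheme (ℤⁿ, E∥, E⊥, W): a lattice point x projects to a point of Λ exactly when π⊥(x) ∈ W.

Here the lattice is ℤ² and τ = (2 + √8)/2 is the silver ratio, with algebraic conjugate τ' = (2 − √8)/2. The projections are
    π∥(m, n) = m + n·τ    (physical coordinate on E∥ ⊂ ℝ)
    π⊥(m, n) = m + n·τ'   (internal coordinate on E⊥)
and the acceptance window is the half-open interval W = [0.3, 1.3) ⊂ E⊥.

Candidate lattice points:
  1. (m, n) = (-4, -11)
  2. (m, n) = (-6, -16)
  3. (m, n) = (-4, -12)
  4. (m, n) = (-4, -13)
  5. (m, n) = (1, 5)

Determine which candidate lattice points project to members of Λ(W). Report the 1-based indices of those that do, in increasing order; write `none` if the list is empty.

Compute τ' = (2−√8)/2 = -0.414214, so π⊥(m,n) = m -0.414214·n.
candidate 1: (m,n)=(-4,-11) → π∥ = -4-11·τ ≈ -30.556349, π⊥ = -4-11·τ' ≈ 0.556349 ∈ [0.3, 1.3) ⇒ IN Λ
candidate 2: (m,n)=(-6,-16) → π∥ = -6-16·τ ≈ -44.627417, π⊥ = -6-16·τ' ≈ 0.627417 ∈ [0.3, 1.3) ⇒ IN Λ
candidate 3: (m,n)=(-4,-12) → π∥ = -4-12·τ ≈ -32.970563, π⊥ = -4-12·τ' ≈ 0.970563 ∈ [0.3, 1.3) ⇒ IN Λ
candidate 4: (m,n)=(-4,-13) → π∥ = -4-13·τ ≈ -35.384776, π⊥ = -4-13·τ' ≈ 1.384776 ∉ [0.3, 1.3) ⇒ out
candidate 5: (m,n)=(1,5) → π∥ = 1+5·τ ≈ 13.071068, π⊥ = 1+5·τ' ≈ -1.071068 ∉ [0.3, 1.3) ⇒ out

1, 2, 3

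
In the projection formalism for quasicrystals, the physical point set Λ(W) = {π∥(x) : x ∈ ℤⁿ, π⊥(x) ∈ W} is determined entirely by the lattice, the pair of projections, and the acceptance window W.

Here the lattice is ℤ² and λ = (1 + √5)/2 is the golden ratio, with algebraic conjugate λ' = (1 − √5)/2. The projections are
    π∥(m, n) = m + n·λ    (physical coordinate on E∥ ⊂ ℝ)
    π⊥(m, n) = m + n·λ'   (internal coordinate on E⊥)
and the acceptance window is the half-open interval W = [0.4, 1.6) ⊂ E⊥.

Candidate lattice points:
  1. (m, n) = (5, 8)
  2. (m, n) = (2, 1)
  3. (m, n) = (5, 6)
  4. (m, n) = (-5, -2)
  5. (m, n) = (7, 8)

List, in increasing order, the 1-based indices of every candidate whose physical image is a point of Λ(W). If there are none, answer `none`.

2, 3

Compute λ' = (1−√5)/2 = -0.61803, so π⊥(m,n) = m -0.61803·n.
#1 (5,8): internal coord 5 + (8)·λ' = +0.05573; +0.05573 ∉ [0.4, 1.6) → out
#2 (2,1): internal coord 2 + (1)·λ' = +1.38197; +1.38197 ∈ [0.4, 1.6) → IN Λ
#3 (5,6): internal coord 5 + (6)·λ' = +1.29180; +1.29180 ∈ [0.4, 1.6) → IN Λ
#4 (-5,-2): internal coord -5 + (-2)·λ' = -3.76393; -3.76393 ∉ [0.4, 1.6) → out
#5 (7,8): internal coord 7 + (8)·λ' = +2.05573; +2.05573 ∉ [0.4, 1.6) → out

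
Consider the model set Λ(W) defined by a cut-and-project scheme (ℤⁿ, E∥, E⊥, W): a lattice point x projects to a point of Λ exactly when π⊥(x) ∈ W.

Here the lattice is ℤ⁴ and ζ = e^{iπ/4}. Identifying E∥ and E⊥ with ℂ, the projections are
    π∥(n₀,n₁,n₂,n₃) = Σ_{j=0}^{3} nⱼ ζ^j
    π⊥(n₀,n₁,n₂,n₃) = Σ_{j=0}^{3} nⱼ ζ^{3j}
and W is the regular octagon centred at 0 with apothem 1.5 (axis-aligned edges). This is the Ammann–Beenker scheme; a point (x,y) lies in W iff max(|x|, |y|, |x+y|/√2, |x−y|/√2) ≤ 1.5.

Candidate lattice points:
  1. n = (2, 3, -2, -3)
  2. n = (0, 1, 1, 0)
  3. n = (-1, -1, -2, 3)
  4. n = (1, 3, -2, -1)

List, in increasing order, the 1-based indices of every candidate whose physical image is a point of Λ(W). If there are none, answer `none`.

π⊥(n) = n₀ + n₁ζ³ + n₂ζ⁶ + n₃ζ⁹ where ζ = e^{iπ/4}.
candidate 1: n = (2, 3, -2, -3) → π⊥ ≈ (-2.242641, +2.000000); max(|x|,|y|,|x±y|/√2) = 3.000000 > 1.5 ⇒ ∉ W
candidate 2: n = (0, 1, 1, 0) → π⊥ ≈ (-0.707107, -0.292893); max(|x|,|y|,|x±y|/√2) = 0.707107 ≤ 1.5 ⇒ ∈ W
candidate 3: n = (-1, -1, -2, 3) → π⊥ ≈ (+1.828427, +3.414214); max(|x|,|y|,|x±y|/√2) = 3.707107 > 1.5 ⇒ ∉ W
candidate 4: n = (1, 3, -2, -1) → π⊥ ≈ (-1.828427, +3.414214); max(|x|,|y|,|x±y|/√2) = 3.707107 > 1.5 ⇒ ∉ W

2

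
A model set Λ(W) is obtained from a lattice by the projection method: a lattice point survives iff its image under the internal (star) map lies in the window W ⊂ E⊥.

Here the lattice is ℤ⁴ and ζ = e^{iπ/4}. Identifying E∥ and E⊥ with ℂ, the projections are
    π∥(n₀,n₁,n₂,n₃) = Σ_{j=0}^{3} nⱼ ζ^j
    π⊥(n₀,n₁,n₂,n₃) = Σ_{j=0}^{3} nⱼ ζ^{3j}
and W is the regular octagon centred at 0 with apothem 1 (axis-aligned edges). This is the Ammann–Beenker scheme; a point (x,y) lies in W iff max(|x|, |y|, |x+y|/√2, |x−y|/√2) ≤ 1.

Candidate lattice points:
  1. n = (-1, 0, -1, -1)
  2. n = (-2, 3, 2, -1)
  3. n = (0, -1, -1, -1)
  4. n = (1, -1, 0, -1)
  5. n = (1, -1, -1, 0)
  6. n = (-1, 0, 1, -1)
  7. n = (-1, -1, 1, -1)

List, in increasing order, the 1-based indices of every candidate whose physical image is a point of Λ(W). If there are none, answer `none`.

3

With ζ = e^{iπ/4} the internal vectors are ζ^0,ζ^3,ζ^6,ζ^9.
candidate 1: n = (-1, 0, -1, -1) → π⊥ ≈ (-1.70711, +0.29289); max(|x|,|y|,|x±y|/√2) = 1.70711 > 1 ⇒ ∉ W
candidate 2: n = (-2, 3, 2, -1) → π⊥ ≈ (-4.82843, -0.58579); max(|x|,|y|,|x±y|/√2) = 4.82843 > 1 ⇒ ∉ W
candidate 3: n = (0, -1, -1, -1) → π⊥ ≈ (+0.00000, -0.41421); max(|x|,|y|,|x±y|/√2) = 0.41421 ≤ 1 ⇒ ∈ W
candidate 4: n = (1, -1, 0, -1) → π⊥ ≈ (+1.00000, -1.41421); max(|x|,|y|,|x±y|/√2) = 1.70711 > 1 ⇒ ∉ W
candidate 5: n = (1, -1, -1, 0) → π⊥ ≈ (+1.70711, +0.29289); max(|x|,|y|,|x±y|/√2) = 1.70711 > 1 ⇒ ∉ W
candidate 6: n = (-1, 0, 1, -1) → π⊥ ≈ (-1.70711, -1.70711); max(|x|,|y|,|x±y|/√2) = 2.41421 > 1 ⇒ ∉ W
candidate 7: n = (-1, -1, 1, -1) → π⊥ ≈ (-1.00000, -2.41421); max(|x|,|y|,|x±y|/√2) = 2.41421 > 1 ⇒ ∉ W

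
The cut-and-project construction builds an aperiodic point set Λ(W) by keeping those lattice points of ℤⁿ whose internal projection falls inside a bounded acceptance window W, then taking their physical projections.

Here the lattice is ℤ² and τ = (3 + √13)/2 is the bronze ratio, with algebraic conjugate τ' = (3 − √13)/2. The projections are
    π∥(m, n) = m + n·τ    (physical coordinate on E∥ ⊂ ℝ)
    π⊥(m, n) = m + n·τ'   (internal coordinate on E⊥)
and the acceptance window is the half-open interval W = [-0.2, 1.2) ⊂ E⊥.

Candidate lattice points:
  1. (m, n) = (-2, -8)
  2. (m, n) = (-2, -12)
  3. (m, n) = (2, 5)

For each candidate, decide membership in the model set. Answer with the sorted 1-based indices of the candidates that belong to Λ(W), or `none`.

Compute τ' = (3−√13)/2 = -0.3028, so π⊥(m,n) = m -0.3028·n.
candidate 1: (m,n)=(-2,-8) → π∥ = -2-8·τ ≈ -28.4222, π⊥ = -2-8·τ' ≈ 0.4222 ∈ [-0.2, 1.2) ⇒ IN Λ
candidate 2: (m,n)=(-2,-12) → π∥ = -2-12·τ ≈ -41.6333, π⊥ = -2-12·τ' ≈ 1.6333 ∉ [-0.2, 1.2) ⇒ out
candidate 3: (m,n)=(2,5) → π∥ = 2+5·τ ≈ 18.5139, π⊥ = 2+5·τ' ≈ 0.4861 ∈ [-0.2, 1.2) ⇒ IN Λ

1, 3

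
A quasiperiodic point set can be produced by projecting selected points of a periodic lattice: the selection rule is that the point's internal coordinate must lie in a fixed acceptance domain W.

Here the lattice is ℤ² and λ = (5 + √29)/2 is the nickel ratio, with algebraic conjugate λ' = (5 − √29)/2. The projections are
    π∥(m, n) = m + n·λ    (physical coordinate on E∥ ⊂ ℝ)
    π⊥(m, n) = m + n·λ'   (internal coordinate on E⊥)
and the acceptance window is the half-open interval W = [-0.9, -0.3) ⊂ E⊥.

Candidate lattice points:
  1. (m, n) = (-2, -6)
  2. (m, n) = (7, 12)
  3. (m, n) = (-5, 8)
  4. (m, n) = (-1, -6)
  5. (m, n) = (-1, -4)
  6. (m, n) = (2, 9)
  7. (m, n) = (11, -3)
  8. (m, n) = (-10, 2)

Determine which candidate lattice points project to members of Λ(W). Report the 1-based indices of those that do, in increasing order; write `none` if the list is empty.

λ' = (5−√29)/2 ≈ -0.19258.
#1 (-2,-6): internal coord -2 + (-6)·λ' = -0.84451; -0.84451 ∈ [-0.9, -0.3) → IN Λ
#2 (7,12): internal coord 7 + (12)·λ' = +4.68901; +4.68901 ∉ [-0.9, -0.3) → out
#3 (-5,8): internal coord -5 + (8)·λ' = -6.54066; -6.54066 ∉ [-0.9, -0.3) → out
#4 (-1,-6): internal coord -1 + (-6)·λ' = +0.15549; +0.15549 ∉ [-0.9, -0.3) → out
#5 (-1,-4): internal coord -1 + (-4)·λ' = -0.22967; -0.22967 ∉ [-0.9, -0.3) → out
#6 (2,9): internal coord 2 + (9)·λ' = +0.26676; +0.26676 ∉ [-0.9, -0.3) → out
#7 (11,-3): internal coord 11 + (-3)·λ' = +11.57775; +11.57775 ∉ [-0.9, -0.3) → out
#8 (-10,2): internal coord -10 + (2)·λ' = -10.38516; -10.38516 ∉ [-0.9, -0.3) → out

1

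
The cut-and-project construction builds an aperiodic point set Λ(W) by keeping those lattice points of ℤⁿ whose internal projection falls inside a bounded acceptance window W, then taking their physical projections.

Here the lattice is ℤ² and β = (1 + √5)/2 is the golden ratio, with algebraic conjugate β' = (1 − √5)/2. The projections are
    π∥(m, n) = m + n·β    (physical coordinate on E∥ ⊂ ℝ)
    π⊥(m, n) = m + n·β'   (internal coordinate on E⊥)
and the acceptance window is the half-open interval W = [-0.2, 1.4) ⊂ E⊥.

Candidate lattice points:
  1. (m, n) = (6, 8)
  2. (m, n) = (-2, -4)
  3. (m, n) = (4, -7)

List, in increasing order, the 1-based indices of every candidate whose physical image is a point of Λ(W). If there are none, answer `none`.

1, 2

Compute β' = (1−√5)/2 = -0.6180, so π⊥(m,n) = m -0.6180·n.
candidate 1: (m,n)=(6,8) → π∥ = 6+8·β ≈ 18.9443, π⊥ = 6+8·β' ≈ 1.0557 ∈ [-0.2, 1.4) ⇒ IN Λ
candidate 2: (m,n)=(-2,-4) → π∥ = -2-4·β ≈ -8.4721, π⊥ = -2-4·β' ≈ 0.4721 ∈ [-0.2, 1.4) ⇒ IN Λ
candidate 3: (m,n)=(4,-7) → π∥ = 4-7·β ≈ -7.3262, π⊥ = 4-7·β' ≈ 8.3262 ∉ [-0.2, 1.4) ⇒ out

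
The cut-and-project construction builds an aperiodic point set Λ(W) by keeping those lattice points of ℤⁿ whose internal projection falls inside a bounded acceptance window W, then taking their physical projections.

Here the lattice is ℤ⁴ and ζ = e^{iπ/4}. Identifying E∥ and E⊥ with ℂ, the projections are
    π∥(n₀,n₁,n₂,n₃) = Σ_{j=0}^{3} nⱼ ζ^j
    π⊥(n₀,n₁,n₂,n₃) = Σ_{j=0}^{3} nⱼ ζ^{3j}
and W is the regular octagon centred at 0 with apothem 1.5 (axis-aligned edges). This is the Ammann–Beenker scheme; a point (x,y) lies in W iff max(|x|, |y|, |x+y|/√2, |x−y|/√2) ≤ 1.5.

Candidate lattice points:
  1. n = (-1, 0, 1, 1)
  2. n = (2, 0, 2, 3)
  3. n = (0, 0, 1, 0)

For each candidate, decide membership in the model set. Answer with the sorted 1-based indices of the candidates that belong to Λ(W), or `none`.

1, 3

Internal map: ζ^{3j} for j=0..3 gives (1,0), (−√2/2,√2/2), (0,−1), (√2/2,√2/2).
#1 (-1, 0, 1, 1): internal (-0.292893, -0.292893); octagon support 0.414214 vs apothem 1.5 → ∈ W
#2 (2, 0, 2, 3): internal (4.121320, 0.121320); octagon support 4.121320 vs apothem 1.5 → ∉ W
#3 (0, 0, 1, 0): internal (0.000000, -1.000000); octagon support 1.000000 vs apothem 1.5 → ∈ W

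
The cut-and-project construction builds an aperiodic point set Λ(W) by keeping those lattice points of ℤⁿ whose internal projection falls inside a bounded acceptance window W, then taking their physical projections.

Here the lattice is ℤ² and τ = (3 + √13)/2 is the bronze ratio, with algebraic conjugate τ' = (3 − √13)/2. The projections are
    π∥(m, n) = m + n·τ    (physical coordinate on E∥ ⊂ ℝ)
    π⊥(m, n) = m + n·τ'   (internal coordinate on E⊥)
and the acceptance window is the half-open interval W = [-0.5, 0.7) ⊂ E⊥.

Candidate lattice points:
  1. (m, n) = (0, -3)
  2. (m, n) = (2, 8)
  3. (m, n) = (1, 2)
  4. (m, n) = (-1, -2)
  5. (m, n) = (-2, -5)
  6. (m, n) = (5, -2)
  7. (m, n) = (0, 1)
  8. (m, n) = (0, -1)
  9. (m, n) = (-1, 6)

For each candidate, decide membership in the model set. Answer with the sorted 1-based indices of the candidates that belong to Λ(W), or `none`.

Numerically τ ≈ 3.3028 and τ' = −1/τ ≈ -0.3028.
#1 (0,-3): internal coord 0 + (-3)·τ' = +0.9083; +0.9083 ∉ [-0.5, 0.7) → out
#2 (2,8): internal coord 2 + (8)·τ' = -0.4222; -0.4222 ∈ [-0.5, 0.7) → IN Λ
#3 (1,2): internal coord 1 + (2)·τ' = +0.3944; +0.3944 ∈ [-0.5, 0.7) → IN Λ
#4 (-1,-2): internal coord -1 + (-2)·τ' = -0.3944; -0.3944 ∈ [-0.5, 0.7) → IN Λ
#5 (-2,-5): internal coord -2 + (-5)·τ' = -0.4861; -0.4861 ∈ [-0.5, 0.7) → IN Λ
#6 (5,-2): internal coord 5 + (-2)·τ' = +5.6056; +5.6056 ∉ [-0.5, 0.7) → out
#7 (0,1): internal coord 0 + (1)·τ' = -0.3028; -0.3028 ∈ [-0.5, 0.7) → IN Λ
#8 (0,-1): internal coord 0 + (-1)·τ' = +0.3028; +0.3028 ∈ [-0.5, 0.7) → IN Λ
#9 (-1,6): internal coord -1 + (6)·τ' = -2.8167; -2.8167 ∉ [-0.5, 0.7) → out

2, 3, 4, 5, 7, 8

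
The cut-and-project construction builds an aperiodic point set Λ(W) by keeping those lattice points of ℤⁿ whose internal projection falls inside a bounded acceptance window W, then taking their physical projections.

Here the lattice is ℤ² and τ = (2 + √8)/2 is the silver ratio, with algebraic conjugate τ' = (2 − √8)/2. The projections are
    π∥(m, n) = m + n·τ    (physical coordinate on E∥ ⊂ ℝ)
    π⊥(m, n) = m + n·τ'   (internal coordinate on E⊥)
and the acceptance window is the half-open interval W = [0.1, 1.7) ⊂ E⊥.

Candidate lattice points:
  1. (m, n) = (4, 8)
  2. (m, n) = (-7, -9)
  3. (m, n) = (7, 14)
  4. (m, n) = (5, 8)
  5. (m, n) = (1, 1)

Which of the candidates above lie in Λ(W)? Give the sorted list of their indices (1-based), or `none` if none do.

1, 3, 4, 5

Compute τ' = (2−√8)/2 = -0.414214, so π⊥(m,n) = m -0.414214·n.
#1 (4,8): internal coord 4 + (8)·τ' = +0.686292; +0.686292 ∈ [0.1, 1.7) → IN Λ
#2 (-7,-9): internal coord -7 + (-9)·τ' = -3.272078; -3.272078 ∉ [0.1, 1.7) → out
#3 (7,14): internal coord 7 + (14)·τ' = +1.201010; +1.201010 ∈ [0.1, 1.7) → IN Λ
#4 (5,8): internal coord 5 + (8)·τ' = +1.686292; +1.686292 ∈ [0.1, 1.7) → IN Λ
#5 (1,1): internal coord 1 + (1)·τ' = +0.585786; +0.585786 ∈ [0.1, 1.7) → IN Λ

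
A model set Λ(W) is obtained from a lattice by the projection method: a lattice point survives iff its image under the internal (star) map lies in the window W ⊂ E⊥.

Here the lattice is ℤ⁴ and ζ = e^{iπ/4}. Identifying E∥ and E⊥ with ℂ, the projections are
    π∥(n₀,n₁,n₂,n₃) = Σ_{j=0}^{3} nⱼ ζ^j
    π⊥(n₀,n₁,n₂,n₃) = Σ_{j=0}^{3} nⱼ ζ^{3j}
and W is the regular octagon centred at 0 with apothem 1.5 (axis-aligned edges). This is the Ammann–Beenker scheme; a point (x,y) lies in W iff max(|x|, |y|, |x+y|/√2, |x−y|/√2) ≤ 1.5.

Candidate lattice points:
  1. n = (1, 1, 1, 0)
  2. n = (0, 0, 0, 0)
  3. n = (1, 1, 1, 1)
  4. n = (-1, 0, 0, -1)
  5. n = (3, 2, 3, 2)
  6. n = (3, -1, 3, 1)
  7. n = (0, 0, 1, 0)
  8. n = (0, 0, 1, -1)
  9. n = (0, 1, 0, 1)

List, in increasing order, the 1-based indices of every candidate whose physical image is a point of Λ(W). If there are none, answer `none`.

Internal map: ζ^{3j} for j=0..3 gives (1,0), (−√2/2,√2/2), (0,−1), (√2/2,√2/2).
#1 (1, 1, 1, 0): internal (0.29289, -0.29289); octagon support 0.41421 vs apothem 1.5 → ∈ W
#2 (0, 0, 0, 0): internal (0.00000, 0.00000); octagon support 0.00000 vs apothem 1.5 → ∈ W
#3 (1, 1, 1, 1): internal (1.00000, 0.41421); octagon support 1.00000 vs apothem 1.5 → ∈ W
#4 (-1, 0, 0, -1): internal (-1.70711, -0.70711); octagon support 1.70711 vs apothem 1.5 → ∉ W
#5 (3, 2, 3, 2): internal (3.00000, -0.17157); octagon support 3.00000 vs apothem 1.5 → ∉ W
#6 (3, -1, 3, 1): internal (4.41421, -3.00000); octagon support 5.24264 vs apothem 1.5 → ∉ W
#7 (0, 0, 1, 0): internal (0.00000, -1.00000); octagon support 1.00000 vs apothem 1.5 → ∈ W
#8 (0, 0, 1, -1): internal (-0.70711, -1.70711); octagon support 1.70711 vs apothem 1.5 → ∉ W
#9 (0, 1, 0, 1): internal (0.00000, 1.41421); octagon support 1.41421 vs apothem 1.5 → ∈ W

1, 2, 3, 7, 9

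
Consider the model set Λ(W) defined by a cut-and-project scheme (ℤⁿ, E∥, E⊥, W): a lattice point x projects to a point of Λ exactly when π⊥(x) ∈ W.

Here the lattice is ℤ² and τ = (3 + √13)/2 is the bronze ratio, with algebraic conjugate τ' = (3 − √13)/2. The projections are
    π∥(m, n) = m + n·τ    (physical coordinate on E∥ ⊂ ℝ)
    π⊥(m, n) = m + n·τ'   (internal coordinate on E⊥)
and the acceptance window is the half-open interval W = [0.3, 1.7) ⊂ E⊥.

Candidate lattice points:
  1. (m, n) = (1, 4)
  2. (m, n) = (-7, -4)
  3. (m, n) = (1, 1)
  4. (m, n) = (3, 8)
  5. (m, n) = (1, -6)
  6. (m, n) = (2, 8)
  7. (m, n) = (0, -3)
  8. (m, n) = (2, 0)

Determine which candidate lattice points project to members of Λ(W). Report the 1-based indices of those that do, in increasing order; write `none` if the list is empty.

3, 4, 7

τ' = (3−√13)/2 ≈ -0.30278.
#1 (1,4): internal coord 1 + (4)·τ' = -0.21110; -0.21110 ∉ [0.3, 1.7) → out
#2 (-7,-4): internal coord -7 + (-4)·τ' = -5.78890; -5.78890 ∉ [0.3, 1.7) → out
#3 (1,1): internal coord 1 + (1)·τ' = +0.69722; +0.69722 ∈ [0.3, 1.7) → IN Λ
#4 (3,8): internal coord 3 + (8)·τ' = +0.57779; +0.57779 ∈ [0.3, 1.7) → IN Λ
#5 (1,-6): internal coord 1 + (-6)·τ' = +2.81665; +2.81665 ∉ [0.3, 1.7) → out
#6 (2,8): internal coord 2 + (8)·τ' = -0.42221; -0.42221 ∉ [0.3, 1.7) → out
#7 (0,-3): internal coord 0 + (-3)·τ' = +0.90833; +0.90833 ∈ [0.3, 1.7) → IN Λ
#8 (2,0): internal coord 2 + (0)·τ' = +2.00000; +2.00000 ∉ [0.3, 1.7) → out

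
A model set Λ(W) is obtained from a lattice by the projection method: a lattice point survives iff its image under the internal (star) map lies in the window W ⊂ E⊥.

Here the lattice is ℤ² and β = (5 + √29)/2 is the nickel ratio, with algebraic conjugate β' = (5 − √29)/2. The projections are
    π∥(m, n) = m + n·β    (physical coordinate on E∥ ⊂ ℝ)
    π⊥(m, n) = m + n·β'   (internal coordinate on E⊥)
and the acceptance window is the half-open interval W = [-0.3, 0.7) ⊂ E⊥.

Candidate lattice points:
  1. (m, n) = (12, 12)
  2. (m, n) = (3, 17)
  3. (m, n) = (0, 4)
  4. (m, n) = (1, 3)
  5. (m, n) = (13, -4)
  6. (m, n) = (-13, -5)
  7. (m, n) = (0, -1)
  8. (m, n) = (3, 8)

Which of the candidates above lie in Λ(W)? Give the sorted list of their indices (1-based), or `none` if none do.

Compute β' = (5−√29)/2 = -0.19258, so π⊥(m,n) = m -0.19258·n.
candidate 1: (m,n)=(12,12) → π∥ = 12+12·β ≈ 74.31099, π⊥ = 12+12·β' ≈ 9.68901 ∉ [-0.3, 0.7) ⇒ out
candidate 2: (m,n)=(3,17) → π∥ = 3+17·β ≈ 91.27390, π⊥ = 3+17·β' ≈ -0.27390 ∈ [-0.3, 0.7) ⇒ IN Λ
candidate 3: (m,n)=(0,4) → π∥ = 0+4·β ≈ 20.77033, π⊥ = 0+4·β' ≈ -0.77033 ∉ [-0.3, 0.7) ⇒ out
candidate 4: (m,n)=(1,3) → π∥ = 1+3·β ≈ 16.57775, π⊥ = 1+3·β' ≈ 0.42225 ∈ [-0.3, 0.7) ⇒ IN Λ
candidate 5: (m,n)=(13,-4) → π∥ = 13-4·β ≈ -7.77033, π⊥ = 13-4·β' ≈ 13.77033 ∉ [-0.3, 0.7) ⇒ out
candidate 6: (m,n)=(-13,-5) → π∥ = -13-5·β ≈ -38.96291, π⊥ = -13-5·β' ≈ -12.03709 ∉ [-0.3, 0.7) ⇒ out
candidate 7: (m,n)=(0,-1) → π∥ = 0-1·β ≈ -5.19258, π⊥ = 0-1·β' ≈ 0.19258 ∈ [-0.3, 0.7) ⇒ IN Λ
candidate 8: (m,n)=(3,8) → π∥ = 3+8·β ≈ 44.54066, π⊥ = 3+8·β' ≈ 1.45934 ∉ [-0.3, 0.7) ⇒ out

2, 4, 7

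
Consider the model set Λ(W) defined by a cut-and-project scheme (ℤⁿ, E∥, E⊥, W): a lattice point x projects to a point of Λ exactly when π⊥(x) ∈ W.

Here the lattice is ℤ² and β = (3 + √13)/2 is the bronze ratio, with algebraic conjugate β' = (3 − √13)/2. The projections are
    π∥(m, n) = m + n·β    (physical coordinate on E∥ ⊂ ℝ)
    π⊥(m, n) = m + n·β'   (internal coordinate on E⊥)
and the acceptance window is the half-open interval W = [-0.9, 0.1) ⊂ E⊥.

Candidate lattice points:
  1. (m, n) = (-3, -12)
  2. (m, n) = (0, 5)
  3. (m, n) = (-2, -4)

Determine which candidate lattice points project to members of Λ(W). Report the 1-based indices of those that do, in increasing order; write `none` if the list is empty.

Compute β' = (3−√13)/2 = -0.302776, so π⊥(m,n) = m -0.302776·n.
[1] lift (-3,-12): star map gives 0.633308; window check -0.9 ≤ 0.633308 < 0.1 is false → out
[2] lift (0,5): star map gives -1.513878; window check -0.9 ≤ -1.513878 < 0.1 is false → out
[3] lift (-2,-4): star map gives -0.788897; window check -0.9 ≤ -0.788897 < 0.1 is true → IN Λ

3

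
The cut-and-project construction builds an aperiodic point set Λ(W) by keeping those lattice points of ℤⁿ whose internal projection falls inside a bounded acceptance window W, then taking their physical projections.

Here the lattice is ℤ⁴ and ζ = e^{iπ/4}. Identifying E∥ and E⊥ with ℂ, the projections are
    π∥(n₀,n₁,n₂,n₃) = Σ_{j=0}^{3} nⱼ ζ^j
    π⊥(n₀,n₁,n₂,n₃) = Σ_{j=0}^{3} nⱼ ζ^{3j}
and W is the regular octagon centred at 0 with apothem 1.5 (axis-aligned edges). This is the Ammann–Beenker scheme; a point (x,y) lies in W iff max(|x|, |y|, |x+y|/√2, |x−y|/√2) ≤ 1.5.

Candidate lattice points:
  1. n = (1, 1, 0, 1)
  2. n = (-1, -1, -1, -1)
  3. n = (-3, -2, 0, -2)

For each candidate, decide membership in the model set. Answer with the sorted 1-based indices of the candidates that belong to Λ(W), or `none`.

π⊥(n) = n₀ + n₁ζ³ + n₂ζ⁶ + n₃ζ⁹ where ζ = e^{iπ/4}.
candidate 1: n = (1, 1, 0, 1) → π⊥ ≈ (+1.000000, +1.414214); max(|x|,|y|,|x±y|/√2) = 1.707107 > 1.5 ⇒ ∉ W
candidate 2: n = (-1, -1, -1, -1) → π⊥ ≈ (-1.000000, -0.414214); max(|x|,|y|,|x±y|/√2) = 1.000000 ≤ 1.5 ⇒ ∈ W
candidate 3: n = (-3, -2, 0, -2) → π⊥ ≈ (-3.000000, -2.828427); max(|x|,|y|,|x±y|/√2) = 4.121320 > 1.5 ⇒ ∉ W

2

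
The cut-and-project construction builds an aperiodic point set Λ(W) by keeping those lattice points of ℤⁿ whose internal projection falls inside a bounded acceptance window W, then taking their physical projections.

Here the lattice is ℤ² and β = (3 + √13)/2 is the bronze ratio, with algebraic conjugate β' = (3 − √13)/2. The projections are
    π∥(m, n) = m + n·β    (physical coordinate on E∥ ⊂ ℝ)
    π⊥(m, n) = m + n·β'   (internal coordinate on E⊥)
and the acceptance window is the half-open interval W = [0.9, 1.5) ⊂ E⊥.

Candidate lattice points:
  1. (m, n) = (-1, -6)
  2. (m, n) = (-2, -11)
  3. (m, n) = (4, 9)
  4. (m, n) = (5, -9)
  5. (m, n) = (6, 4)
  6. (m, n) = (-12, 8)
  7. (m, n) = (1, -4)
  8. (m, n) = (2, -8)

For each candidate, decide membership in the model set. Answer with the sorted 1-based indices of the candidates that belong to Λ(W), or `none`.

β' = (3−√13)/2 ≈ -0.30278.
candidate 1: (m,n)=(-1,-6) → π∥ = -1-6·β ≈ -20.81665, π⊥ = -1-6·β' ≈ 0.81665 ∉ [0.9, 1.5) ⇒ out
candidate 2: (m,n)=(-2,-11) → π∥ = -2-11·β ≈ -38.33053, π⊥ = -2-11·β' ≈ 1.33053 ∈ [0.9, 1.5) ⇒ IN Λ
candidate 3: (m,n)=(4,9) → π∥ = 4+9·β ≈ 33.72498, π⊥ = 4+9·β' ≈ 1.27502 ∈ [0.9, 1.5) ⇒ IN Λ
candidate 4: (m,n)=(5,-9) → π∥ = 5-9·β ≈ -24.72498, π⊥ = 5-9·β' ≈ 7.72498 ∉ [0.9, 1.5) ⇒ out
candidate 5: (m,n)=(6,4) → π∥ = 6+4·β ≈ 19.21110, π⊥ = 6+4·β' ≈ 4.78890 ∉ [0.9, 1.5) ⇒ out
candidate 6: (m,n)=(-12,8) → π∥ = -12+8·β ≈ 14.42221, π⊥ = -12+8·β' ≈ -14.42221 ∉ [0.9, 1.5) ⇒ out
candidate 7: (m,n)=(1,-4) → π∥ = 1-4·β ≈ -12.21110, π⊥ = 1-4·β' ≈ 2.21110 ∉ [0.9, 1.5) ⇒ out
candidate 8: (m,n)=(2,-8) → π∥ = 2-8·β ≈ -24.42221, π⊥ = 2-8·β' ≈ 4.42221 ∉ [0.9, 1.5) ⇒ out

2, 3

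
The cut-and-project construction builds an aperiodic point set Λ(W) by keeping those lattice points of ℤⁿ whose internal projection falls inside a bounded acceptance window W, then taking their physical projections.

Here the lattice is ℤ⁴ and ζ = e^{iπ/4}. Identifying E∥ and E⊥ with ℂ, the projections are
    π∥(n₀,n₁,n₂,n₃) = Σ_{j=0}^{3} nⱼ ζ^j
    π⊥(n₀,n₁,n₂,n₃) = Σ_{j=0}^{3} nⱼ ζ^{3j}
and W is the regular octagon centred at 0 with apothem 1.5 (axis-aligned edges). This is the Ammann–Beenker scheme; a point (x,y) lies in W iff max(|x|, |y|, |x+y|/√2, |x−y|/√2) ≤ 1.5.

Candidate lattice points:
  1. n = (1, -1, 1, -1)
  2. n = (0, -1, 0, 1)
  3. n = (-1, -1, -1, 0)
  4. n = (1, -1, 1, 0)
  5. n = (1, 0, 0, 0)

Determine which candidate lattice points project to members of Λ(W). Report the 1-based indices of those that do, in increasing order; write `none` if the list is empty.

With ζ = e^{iπ/4} the internal vectors are ζ^0,ζ^3,ζ^6,ζ^9.
#1 (1, -1, 1, -1): internal (1.0000, -2.4142); octagon support 2.4142 vs apothem 1.5 → ∉ W
#2 (0, -1, 0, 1): internal (1.4142, 0.0000); octagon support 1.4142 vs apothem 1.5 → ∈ W
#3 (-1, -1, -1, 0): internal (-0.2929, 0.2929); octagon support 0.4142 vs apothem 1.5 → ∈ W
#4 (1, -1, 1, 0): internal (1.7071, -1.7071); octagon support 2.4142 vs apothem 1.5 → ∉ W
#5 (1, 0, 0, 0): internal (1.0000, 0.0000); octagon support 1.0000 vs apothem 1.5 → ∈ W

2, 3, 5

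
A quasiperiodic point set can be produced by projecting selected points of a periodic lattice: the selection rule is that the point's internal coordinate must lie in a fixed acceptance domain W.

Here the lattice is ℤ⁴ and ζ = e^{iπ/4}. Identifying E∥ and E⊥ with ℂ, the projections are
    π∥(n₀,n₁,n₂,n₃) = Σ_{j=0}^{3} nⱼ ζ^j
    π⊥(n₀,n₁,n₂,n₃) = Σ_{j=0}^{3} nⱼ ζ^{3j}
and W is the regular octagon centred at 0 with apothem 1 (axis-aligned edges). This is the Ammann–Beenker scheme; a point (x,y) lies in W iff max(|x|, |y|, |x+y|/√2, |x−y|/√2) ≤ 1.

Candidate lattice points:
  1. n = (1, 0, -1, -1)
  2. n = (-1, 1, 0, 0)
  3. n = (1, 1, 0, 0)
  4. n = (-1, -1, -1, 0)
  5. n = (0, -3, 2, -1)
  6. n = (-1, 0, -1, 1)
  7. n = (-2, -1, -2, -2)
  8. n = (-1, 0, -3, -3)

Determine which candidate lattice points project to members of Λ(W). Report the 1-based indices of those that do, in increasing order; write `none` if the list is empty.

1, 3, 4

π⊥(n) = n₀ + n₁ζ³ + n₂ζ⁶ + n₃ζ⁹ where ζ = e^{iπ/4}.
candidate 1: n = (1, 0, -1, -1) → π⊥ ≈ (+0.29289, +0.29289); max(|x|,|y|,|x±y|/√2) = 0.41421 ≤ 1 ⇒ ∈ W
candidate 2: n = (-1, 1, 0, 0) → π⊥ ≈ (-1.70711, +0.70711); max(|x|,|y|,|x±y|/√2) = 1.70711 > 1 ⇒ ∉ W
candidate 3: n = (1, 1, 0, 0) → π⊥ ≈ (+0.29289, +0.70711); max(|x|,|y|,|x±y|/√2) = 0.70711 ≤ 1 ⇒ ∈ W
candidate 4: n = (-1, -1, -1, 0) → π⊥ ≈ (-0.29289, +0.29289); max(|x|,|y|,|x±y|/√2) = 0.41421 ≤ 1 ⇒ ∈ W
candidate 5: n = (0, -3, 2, -1) → π⊥ ≈ (+1.41421, -4.82843); max(|x|,|y|,|x±y|/√2) = 4.82843 > 1 ⇒ ∉ W
candidate 6: n = (-1, 0, -1, 1) → π⊥ ≈ (-0.29289, +1.70711); max(|x|,|y|,|x±y|/√2) = 1.70711 > 1 ⇒ ∉ W
candidate 7: n = (-2, -1, -2, -2) → π⊥ ≈ (-2.70711, -0.12132); max(|x|,|y|,|x±y|/√2) = 2.70711 > 1 ⇒ ∉ W
candidate 8: n = (-1, 0, -3, -3) → π⊥ ≈ (-3.12132, +0.87868); max(|x|,|y|,|x±y|/√2) = 3.12132 > 1 ⇒ ∉ W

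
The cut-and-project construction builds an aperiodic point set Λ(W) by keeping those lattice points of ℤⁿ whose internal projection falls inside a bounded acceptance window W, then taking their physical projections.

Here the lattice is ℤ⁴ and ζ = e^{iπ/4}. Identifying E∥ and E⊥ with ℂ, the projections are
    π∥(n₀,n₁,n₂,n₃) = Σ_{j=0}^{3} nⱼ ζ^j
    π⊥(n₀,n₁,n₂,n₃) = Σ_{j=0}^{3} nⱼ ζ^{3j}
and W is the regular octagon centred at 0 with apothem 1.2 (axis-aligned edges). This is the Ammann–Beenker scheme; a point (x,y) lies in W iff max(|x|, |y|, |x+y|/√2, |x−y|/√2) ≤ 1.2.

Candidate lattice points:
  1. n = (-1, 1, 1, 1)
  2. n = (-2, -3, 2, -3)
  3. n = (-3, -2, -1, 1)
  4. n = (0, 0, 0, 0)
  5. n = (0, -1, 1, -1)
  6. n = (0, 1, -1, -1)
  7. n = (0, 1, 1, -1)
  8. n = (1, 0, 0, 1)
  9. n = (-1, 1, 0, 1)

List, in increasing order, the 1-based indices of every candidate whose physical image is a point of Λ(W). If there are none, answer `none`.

1, 3, 4

π⊥(n) = n₀ + n₁ζ³ + n₂ζ⁶ + n₃ζ⁹ where ζ = e^{iπ/4}.
#1 (-1, 1, 1, 1): internal (-1.00000, 0.41421); octagon support 1.00000 vs apothem 1.2 → ∈ W
#2 (-2, -3, 2, -3): internal (-2.00000, -6.24264); octagon support 6.24264 vs apothem 1.2 → ∉ W
#3 (-3, -2, -1, 1): internal (-0.87868, 0.29289); octagon support 0.87868 vs apothem 1.2 → ∈ W
#4 (0, 0, 0, 0): internal (0.00000, 0.00000); octagon support 0.00000 vs apothem 1.2 → ∈ W
#5 (0, -1, 1, -1): internal (0.00000, -2.41421); octagon support 2.41421 vs apothem 1.2 → ∉ W
#6 (0, 1, -1, -1): internal (-1.41421, 1.00000); octagon support 1.70711 vs apothem 1.2 → ∉ W
#7 (0, 1, 1, -1): internal (-1.41421, -1.00000); octagon support 1.70711 vs apothem 1.2 → ∉ W
#8 (1, 0, 0, 1): internal (1.70711, 0.70711); octagon support 1.70711 vs apothem 1.2 → ∉ W
#9 (-1, 1, 0, 1): internal (-1.00000, 1.41421); octagon support 1.70711 vs apothem 1.2 → ∉ W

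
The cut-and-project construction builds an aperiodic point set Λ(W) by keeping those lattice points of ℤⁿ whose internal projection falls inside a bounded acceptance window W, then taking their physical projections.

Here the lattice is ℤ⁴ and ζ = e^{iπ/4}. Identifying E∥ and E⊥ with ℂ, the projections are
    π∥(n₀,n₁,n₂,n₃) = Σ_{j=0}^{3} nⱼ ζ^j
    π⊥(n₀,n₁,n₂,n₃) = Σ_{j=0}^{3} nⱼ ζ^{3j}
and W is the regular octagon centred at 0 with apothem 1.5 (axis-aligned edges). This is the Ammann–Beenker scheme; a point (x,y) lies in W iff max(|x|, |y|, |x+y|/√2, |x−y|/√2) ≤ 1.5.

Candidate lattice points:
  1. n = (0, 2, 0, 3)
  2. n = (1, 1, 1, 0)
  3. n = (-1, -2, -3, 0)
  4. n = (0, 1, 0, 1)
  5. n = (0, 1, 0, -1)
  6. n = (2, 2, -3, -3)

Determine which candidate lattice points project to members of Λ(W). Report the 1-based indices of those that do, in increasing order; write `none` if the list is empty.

2, 4, 5

With ζ = e^{iπ/4} the internal vectors are ζ^0,ζ^3,ζ^6,ζ^9.
#1 (0, 2, 0, 3): internal (0.7071, 3.5355); octagon support 3.5355 vs apothem 1.5 → ∉ W
#2 (1, 1, 1, 0): internal (0.2929, -0.2929); octagon support 0.4142 vs apothem 1.5 → ∈ W
#3 (-1, -2, -3, 0): internal (0.4142, 1.5858); octagon support 1.5858 vs apothem 1.5 → ∉ W
#4 (0, 1, 0, 1): internal (0.0000, 1.4142); octagon support 1.4142 vs apothem 1.5 → ∈ W
#5 (0, 1, 0, -1): internal (-1.4142, 0.0000); octagon support 1.4142 vs apothem 1.5 → ∈ W
#6 (2, 2, -3, -3): internal (-1.5355, 2.2929); octagon support 2.7071 vs apothem 1.5 → ∉ W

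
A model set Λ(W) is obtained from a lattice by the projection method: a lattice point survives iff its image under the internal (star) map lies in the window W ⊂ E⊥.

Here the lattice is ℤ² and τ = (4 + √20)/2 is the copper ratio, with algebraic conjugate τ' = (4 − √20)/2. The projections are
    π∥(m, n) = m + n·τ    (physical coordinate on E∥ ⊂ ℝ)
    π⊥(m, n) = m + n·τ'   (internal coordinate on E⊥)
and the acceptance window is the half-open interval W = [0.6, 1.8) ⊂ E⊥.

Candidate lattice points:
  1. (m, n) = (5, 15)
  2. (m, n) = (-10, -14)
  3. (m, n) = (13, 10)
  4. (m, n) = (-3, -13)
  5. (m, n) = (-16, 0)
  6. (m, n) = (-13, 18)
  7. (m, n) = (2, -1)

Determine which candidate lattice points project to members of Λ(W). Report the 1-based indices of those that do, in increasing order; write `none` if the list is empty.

Compute τ' = (4−√20)/2 = -0.23607, so π⊥(m,n) = m -0.23607·n.
candidate 1: (m,n)=(5,15) → π∥ = 5+15·τ ≈ 68.54102, π⊥ = 5+15·τ' ≈ 1.45898 ∈ [0.6, 1.8) ⇒ IN Λ
candidate 2: (m,n)=(-10,-14) → π∥ = -10-14·τ ≈ -69.30495, π⊥ = -10-14·τ' ≈ -6.69505 ∉ [0.6, 1.8) ⇒ out
candidate 3: (m,n)=(13,10) → π∥ = 13+10·τ ≈ 55.36068, π⊥ = 13+10·τ' ≈ 10.63932 ∉ [0.6, 1.8) ⇒ out
candidate 4: (m,n)=(-3,-13) → π∥ = -3-13·τ ≈ -58.06888, π⊥ = -3-13·τ' ≈ 0.06888 ∉ [0.6, 1.8) ⇒ out
candidate 5: (m,n)=(-16,0) → π∥ = -16+0·τ ≈ -16.00000, π⊥ = -16+0·τ' ≈ -16.00000 ∉ [0.6, 1.8) ⇒ out
candidate 6: (m,n)=(-13,18) → π∥ = -13+18·τ ≈ 63.24922, π⊥ = -13+18·τ' ≈ -17.24922 ∉ [0.6, 1.8) ⇒ out
candidate 7: (m,n)=(2,-1) → π∥ = 2-1·τ ≈ -2.23607, π⊥ = 2-1·τ' ≈ 2.23607 ∉ [0.6, 1.8) ⇒ out

1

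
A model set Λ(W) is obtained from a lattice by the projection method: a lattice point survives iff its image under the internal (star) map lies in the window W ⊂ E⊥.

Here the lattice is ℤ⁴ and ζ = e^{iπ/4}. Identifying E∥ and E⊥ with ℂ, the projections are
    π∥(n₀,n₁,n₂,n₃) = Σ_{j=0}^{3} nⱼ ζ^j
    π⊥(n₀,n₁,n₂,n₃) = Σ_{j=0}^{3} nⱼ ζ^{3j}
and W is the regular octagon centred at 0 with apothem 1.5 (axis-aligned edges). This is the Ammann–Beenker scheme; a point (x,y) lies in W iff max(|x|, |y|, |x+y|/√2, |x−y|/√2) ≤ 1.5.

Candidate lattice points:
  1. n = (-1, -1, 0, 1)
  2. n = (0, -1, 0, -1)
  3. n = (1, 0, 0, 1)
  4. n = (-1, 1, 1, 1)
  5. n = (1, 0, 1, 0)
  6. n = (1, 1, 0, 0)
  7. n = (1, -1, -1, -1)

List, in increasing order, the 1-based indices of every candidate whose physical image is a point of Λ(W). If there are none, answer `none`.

1, 2, 4, 5, 6, 7

π⊥(n) = n₀ + n₁ζ³ + n₂ζ⁶ + n₃ζ⁹ where ζ = e^{iπ/4}.
candidate 1: n = (-1, -1, 0, 1) → π⊥ ≈ (+0.41421, +0.00000); max(|x|,|y|,|x±y|/√2) = 0.41421 ≤ 1.5 ⇒ ∈ W
candidate 2: n = (0, -1, 0, -1) → π⊥ ≈ (+0.00000, -1.41421); max(|x|,|y|,|x±y|/√2) = 1.41421 ≤ 1.5 ⇒ ∈ W
candidate 3: n = (1, 0, 0, 1) → π⊥ ≈ (+1.70711, +0.70711); max(|x|,|y|,|x±y|/√2) = 1.70711 > 1.5 ⇒ ∉ W
candidate 4: n = (-1, 1, 1, 1) → π⊥ ≈ (-1.00000, +0.41421); max(|x|,|y|,|x±y|/√2) = 1.00000 ≤ 1.5 ⇒ ∈ W
candidate 5: n = (1, 0, 1, 0) → π⊥ ≈ (+1.00000, -1.00000); max(|x|,|y|,|x±y|/√2) = 1.41421 ≤ 1.5 ⇒ ∈ W
candidate 6: n = (1, 1, 0, 0) → π⊥ ≈ (+0.29289, +0.70711); max(|x|,|y|,|x±y|/√2) = 0.70711 ≤ 1.5 ⇒ ∈ W
candidate 7: n = (1, -1, -1, -1) → π⊥ ≈ (+1.00000, -0.41421); max(|x|,|y|,|x±y|/√2) = 1.00000 ≤ 1.5 ⇒ ∈ W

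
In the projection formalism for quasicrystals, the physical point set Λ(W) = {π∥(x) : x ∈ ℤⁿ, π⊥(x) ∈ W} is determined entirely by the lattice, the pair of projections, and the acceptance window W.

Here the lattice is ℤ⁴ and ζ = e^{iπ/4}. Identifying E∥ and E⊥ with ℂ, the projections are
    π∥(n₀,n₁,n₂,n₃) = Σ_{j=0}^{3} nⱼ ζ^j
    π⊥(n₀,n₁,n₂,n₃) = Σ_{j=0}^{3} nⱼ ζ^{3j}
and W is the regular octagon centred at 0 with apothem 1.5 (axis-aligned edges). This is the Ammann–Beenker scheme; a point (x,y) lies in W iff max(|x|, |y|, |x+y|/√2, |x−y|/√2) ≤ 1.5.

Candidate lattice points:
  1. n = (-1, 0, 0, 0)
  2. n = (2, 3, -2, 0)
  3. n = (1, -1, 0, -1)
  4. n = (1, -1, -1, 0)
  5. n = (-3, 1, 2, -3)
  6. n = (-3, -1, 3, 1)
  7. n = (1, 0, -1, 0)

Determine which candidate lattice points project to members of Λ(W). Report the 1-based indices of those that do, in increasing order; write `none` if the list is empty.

With ζ = e^{iπ/4} the internal vectors are ζ^0,ζ^3,ζ^6,ζ^9.
#1 (-1, 0, 0, 0): internal (-1.00000, 0.00000); octagon support 1.00000 vs apothem 1.5 → ∈ W
#2 (2, 3, -2, 0): internal (-0.12132, 4.12132); octagon support 4.12132 vs apothem 1.5 → ∉ W
#3 (1, -1, 0, -1): internal (1.00000, -1.41421); octagon support 1.70711 vs apothem 1.5 → ∉ W
#4 (1, -1, -1, 0): internal (1.70711, 0.29289); octagon support 1.70711 vs apothem 1.5 → ∉ W
#5 (-3, 1, 2, -3): internal (-5.82843, -3.41421); octagon support 6.53553 vs apothem 1.5 → ∉ W
#6 (-3, -1, 3, 1): internal (-1.58579, -3.00000); octagon support 3.24264 vs apothem 1.5 → ∉ W
#7 (1, 0, -1, 0): internal (1.00000, 1.00000); octagon support 1.41421 vs apothem 1.5 → ∈ W

1, 7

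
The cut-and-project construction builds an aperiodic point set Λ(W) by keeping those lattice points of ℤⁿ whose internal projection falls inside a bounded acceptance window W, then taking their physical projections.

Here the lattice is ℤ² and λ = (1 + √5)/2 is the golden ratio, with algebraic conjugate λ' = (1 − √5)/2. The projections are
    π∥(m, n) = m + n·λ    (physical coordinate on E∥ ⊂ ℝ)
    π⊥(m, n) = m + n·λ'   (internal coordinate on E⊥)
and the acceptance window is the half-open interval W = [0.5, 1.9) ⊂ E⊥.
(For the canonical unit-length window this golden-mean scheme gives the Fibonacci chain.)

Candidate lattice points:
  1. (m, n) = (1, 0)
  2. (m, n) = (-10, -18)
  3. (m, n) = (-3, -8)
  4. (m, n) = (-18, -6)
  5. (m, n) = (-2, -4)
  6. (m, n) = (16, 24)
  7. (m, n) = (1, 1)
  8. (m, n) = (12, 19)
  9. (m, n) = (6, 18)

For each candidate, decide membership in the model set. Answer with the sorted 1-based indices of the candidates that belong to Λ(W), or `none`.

1, 2, 6

Compute λ' = (1−√5)/2 = -0.618034, so π⊥(m,n) = m -0.618034·n.
[1] lift (1,0): star map gives 1.000000; window check 0.5 ≤ 1.000000 < 1.9 is true → IN Λ
[2] lift (-10,-18): star map gives 1.124612; window check 0.5 ≤ 1.124612 < 1.9 is true → IN Λ
[3] lift (-3,-8): star map gives 1.944272; window check 0.5 ≤ 1.944272 < 1.9 is false → out
[4] lift (-18,-6): star map gives -14.291796; window check 0.5 ≤ -14.291796 < 1.9 is false → out
[5] lift (-2,-4): star map gives 0.472136; window check 0.5 ≤ 0.472136 < 1.9 is false → out
[6] lift (16,24): star map gives 1.167184; window check 0.5 ≤ 1.167184 < 1.9 is true → IN Λ
[7] lift (1,1): star map gives 0.381966; window check 0.5 ≤ 0.381966 < 1.9 is false → out
[8] lift (12,19): star map gives 0.257354; window check 0.5 ≤ 0.257354 < 1.9 is false → out
[9] lift (6,18): star map gives -5.124612; window check 0.5 ≤ -5.124612 < 1.9 is false → out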